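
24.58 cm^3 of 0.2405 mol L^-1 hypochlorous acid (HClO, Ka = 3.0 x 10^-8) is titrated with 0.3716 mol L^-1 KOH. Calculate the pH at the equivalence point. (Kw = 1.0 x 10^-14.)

10.34

n(HClO) = 0.2405 x 0.02458 = 0.005911 mol; V(KOH) at equivalence = 0.005911/0.3716 = 0.01591 L.
At equivalence all the acid is converted to ClO-; total volume = 0.02458 + 0.01591 = 0.04049 L, so [ClO-] = 0.005911/0.04049 = 0.1460 M.
Kb = Kw/Ka = 1.0e-14 / 3.0 x 10^-8 = 3.33e-7.
[OH^-] = sqrt(Kb x [ClO-]) = sqrt(3.33e-7 x 0.1460) = 0.000221 M.
pOH = 3.66, so pH = 14.00 - 3.66 = 10.34.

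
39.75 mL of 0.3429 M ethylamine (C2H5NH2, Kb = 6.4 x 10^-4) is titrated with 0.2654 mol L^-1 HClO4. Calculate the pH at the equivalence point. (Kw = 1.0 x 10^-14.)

n(C2H5NH2) = 0.3429 x 0.03975 = 0.01363 mol; V(HClO4) at equivalence = 0.01363/0.2654 = 0.05136 L.
At equivalence the base is fully converted to C2H5NH3+; total volume = 0.09111 L, so [C2H5NH3+] = 0.01363/0.09111 = 0.1496 M.
Ka(C2H5NH3+) = Kw/Kb = 1.0e-14 / 6.4 x 10^-4 = 1.56e-11.
[H^+] = sqrt(Ka x [C2H5NH3+]) = sqrt(1.56e-11 x 0.1496) = 1.53e-6 M.
pH = -log(1.53e-6) = 5.82.

5.82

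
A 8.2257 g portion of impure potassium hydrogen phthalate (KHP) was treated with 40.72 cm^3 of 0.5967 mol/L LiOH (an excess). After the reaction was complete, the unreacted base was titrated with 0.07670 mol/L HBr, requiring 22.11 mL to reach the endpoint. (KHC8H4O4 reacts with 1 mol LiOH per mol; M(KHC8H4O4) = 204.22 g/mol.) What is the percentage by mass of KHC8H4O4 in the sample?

Total n(LiOH) added = 0.5967 x 0.04072 = 0.02430 mol.
n(HBr) used = 0.07670 x 0.02211 = 0.001696 mol, which equals the excess n(LiOH).
So n(LiOH) consumed by the sample = 0.02430 - 0.001696 = 0.02260 mol.
n(KHC8H4O4) = 0.02260 / 1 = 0.02260 mol.
mass KHC8H4O4 = 0.02260 x 204.22 = 4.616 g, so %KHC8H4O4 = 4.616/8.2257 x 100 = 56.1%.

56.1%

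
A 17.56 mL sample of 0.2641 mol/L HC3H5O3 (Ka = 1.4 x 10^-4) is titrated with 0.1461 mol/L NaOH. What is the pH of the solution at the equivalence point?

8.41

n(HC3H5O3) = 0.2641 x 0.01756 = 0.004638 mol; V(NaOH) at equivalence = 0.004638/0.1461 = 0.03174 L.
At equivalence all the acid is converted to C3H5O3-; total volume = 0.01756 + 0.03174 = 0.04930 L, so [C3H5O3-] = 0.004638/0.04930 = 0.09406 M.
Kb = Kw/Ka = 1.0e-14 / 1.4 x 10^-4 = 7.14e-11.
[OH^-] = sqrt(Kb x [C3H5O3-]) = sqrt(7.14e-11 x 0.09406) = 2.59e-6 M.
pOH = 5.59, so pH = 14.00 - 5.59 = 8.41.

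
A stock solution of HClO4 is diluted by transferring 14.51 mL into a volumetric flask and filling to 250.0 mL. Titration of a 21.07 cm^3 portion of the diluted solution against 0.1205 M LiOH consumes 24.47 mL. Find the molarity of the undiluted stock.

2.41 M

n(LiOH) = 0.1205 x 0.02447 = 0.002949 mol.
n(HClO4) in the aliquot = 0.002949 mol.
[diluted HClO4] = 0.002949 / 0.02107 = 0.1399 M.
Dilution factor = 250.0/14.51 = 17.23, so [stock] = 0.1399 x 17.23 = 2.41 M.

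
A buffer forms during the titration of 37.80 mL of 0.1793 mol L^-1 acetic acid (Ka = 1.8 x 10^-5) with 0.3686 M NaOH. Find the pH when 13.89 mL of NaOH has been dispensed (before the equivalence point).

5.23

Initial n(CH3COOH) = 0.1793 x 0.03780 = 0.006778 mol.
n(NaOH) added = 0.3686 x 0.01389 = 0.005120 mol, converting that many moles of CH3COOH to CH3COO-.
Remaining n(CH3COOH) = 0.001658 mol; n(CH3COO-) = 0.005120 mol.
By Henderson-Hasselbalch, pH = pKa + log([A^-]/[HA]) = 4.74 + log(0.005120/0.001658) = 4.74 + (+0.49) = 5.23.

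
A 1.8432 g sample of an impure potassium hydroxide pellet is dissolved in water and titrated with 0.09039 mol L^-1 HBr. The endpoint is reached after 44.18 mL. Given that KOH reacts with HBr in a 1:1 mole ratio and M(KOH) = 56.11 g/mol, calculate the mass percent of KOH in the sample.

n(HBr) = 0.09039 x 0.04418 = 0.003993 mol.
n(KOH) = 0.003993 / 1 = 0.003993 mol.
mass of KOH = 0.003993 x 56.11 = 0.2241 g.
% purity = 0.2241 / 1.8432 x 100 = 12.2%.

12.2%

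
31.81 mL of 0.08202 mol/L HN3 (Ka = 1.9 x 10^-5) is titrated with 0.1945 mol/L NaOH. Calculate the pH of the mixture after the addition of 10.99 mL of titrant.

5.38

Initial n(HN3) = 0.08202 x 0.03181 = 0.002609 mol.
n(NaOH) added = 0.1945 x 0.01099 = 0.002138 mol, converting that many moles of HN3 to N3-.
Remaining n(HN3) = 0.0004715 mol; n(N3-) = 0.002138 mol.
By Henderson-Hasselbalch, pH = pKa + log([A^-]/[HA]) = 4.72 + log(0.002138/0.0004715) = 4.72 + (+0.66) = 5.38.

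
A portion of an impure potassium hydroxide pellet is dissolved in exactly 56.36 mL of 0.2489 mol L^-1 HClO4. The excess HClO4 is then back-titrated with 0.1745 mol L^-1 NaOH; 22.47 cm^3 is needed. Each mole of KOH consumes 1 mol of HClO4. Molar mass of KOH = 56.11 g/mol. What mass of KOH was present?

0.567 g

Total n(HClO4) added = 0.2489 x 0.05636 = 0.01403 mol.
n(NaOH) used = 0.1745 x 0.02247 = 0.003921 mol, which equals the excess n(HClO4).
So n(HClO4) consumed by the sample = 0.01403 - 0.003921 = 0.01011 mol.
n(KOH) = 0.01011 / 1 = 0.01011 mol.
mass = 0.01011 mol x 56.11 g/mol = 0.567 g.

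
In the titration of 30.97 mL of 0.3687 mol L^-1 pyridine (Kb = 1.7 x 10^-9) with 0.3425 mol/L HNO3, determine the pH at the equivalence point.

2.99

n(C5H5N) = 0.3687 x 0.03097 = 0.01142 mol; V(HNO3) at equivalence = 0.01142/0.3425 = 0.03334 L.
At equivalence the base is fully converted to C5H5NH+; total volume = 0.06431 L, so [C5H5NH+] = 0.01142/0.06431 = 0.1776 M.
Ka(C5H5NH+) = Kw/Kb = 1.0e-14 / 1.7 x 10^-9 = 5.88e-6.
[H^+] = sqrt(Ka x [C5H5NH+]) = sqrt(5.88e-6 x 0.1776) = 0.00102 M.
pH = -log(0.00102) = 2.99.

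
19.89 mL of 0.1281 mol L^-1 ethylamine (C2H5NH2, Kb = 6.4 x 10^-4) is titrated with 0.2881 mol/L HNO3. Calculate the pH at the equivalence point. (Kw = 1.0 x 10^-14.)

5.93

n(C2H5NH2) = 0.1281 x 0.01989 = 0.002548 mol; V(HNO3) at equivalence = 0.002548/0.2881 = 0.008844 L.
At equivalence the base is fully converted to C2H5NH3+; total volume = 0.02873 L, so [C2H5NH3+] = 0.002548/0.02873 = 0.08867 M.
Ka(C2H5NH3+) = Kw/Kb = 1.0e-14 / 6.4 x 10^-4 = 1.56e-11.
[H^+] = sqrt(Ka x [C2H5NH3+]) = sqrt(1.56e-11 x 0.08867) = 1.18e-6 M.
pH = -log(1.18e-6) = 5.93.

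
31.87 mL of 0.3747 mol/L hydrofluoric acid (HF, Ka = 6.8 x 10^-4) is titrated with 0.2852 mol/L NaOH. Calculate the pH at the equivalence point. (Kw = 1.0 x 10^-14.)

8.19

n(HF) = 0.3747 x 0.03187 = 0.01194 mol; V(NaOH) at equivalence = 0.01194/0.2852 = 0.04187 L.
At equivalence all the acid is converted to F-; total volume = 0.03187 + 0.04187 = 0.07374 L, so [F-] = 0.01194/0.07374 = 0.1619 M.
Kb = Kw/Ka = 1.0e-14 / 6.8 x 10^-4 = 1.47e-11.
[OH^-] = sqrt(Kb x [F-]) = sqrt(1.47e-11 x 0.1619) = 1.54e-6 M.
pOH = 5.81, so pH = 14.00 - 5.81 = 8.19.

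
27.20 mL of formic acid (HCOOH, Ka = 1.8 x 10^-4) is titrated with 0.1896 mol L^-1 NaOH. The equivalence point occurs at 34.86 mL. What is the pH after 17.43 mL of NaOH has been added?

17.43 mL is exactly half the equivalence volume (34.86/2), i.e. the half-equivalence point.
There, n(HA) = n(A^-), so pH = pKa = -log(1.8 x 10^-4) = 3.74.

3.74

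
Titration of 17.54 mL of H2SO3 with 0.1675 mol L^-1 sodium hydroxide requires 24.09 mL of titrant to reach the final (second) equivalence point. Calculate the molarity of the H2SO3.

0.115 M

n(NaOH) = 0.1675 x 0.02409 = 0.004035 mol.
At the final (second) equivalence point, 2 mol OH^- react per mol H2SO3, so n(H2SO3) = 0.004035 / 2 = 0.002018 mol.
[H2SO3] = 0.002018 / 0.01754 L = 0.115 M.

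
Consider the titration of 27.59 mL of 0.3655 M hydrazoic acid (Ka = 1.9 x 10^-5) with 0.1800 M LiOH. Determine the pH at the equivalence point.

n(HN3) = 0.3655 x 0.02759 = 0.01008 mol; V(LiOH) at equivalence = 0.01008/0.1800 = 0.05602 L.
At equivalence all the acid is converted to N3-; total volume = 0.02759 + 0.05602 = 0.08361 L, so [N3-] = 0.01008/0.08361 = 0.1206 M.
Kb = Kw/Ka = 1.0e-14 / 1.9 x 10^-5 = 5.26e-10.
[OH^-] = sqrt(Kb x [N3-]) = sqrt(5.26e-10 x 0.1206) = 7.97e-6 M.
pOH = 5.10, so pH = 14.00 - 5.10 = 8.90.

8.90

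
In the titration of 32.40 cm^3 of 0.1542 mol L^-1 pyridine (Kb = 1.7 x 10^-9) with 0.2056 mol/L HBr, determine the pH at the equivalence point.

3.14

n(C5H5N) = 0.1542 x 0.03240 = 0.004996 mol; V(HBr) at equivalence = 0.004996/0.2056 = 0.02430 L.
At equivalence the base is fully converted to C5H5NH+; total volume = 0.05670 L, so [C5H5NH+] = 0.004996/0.05670 = 0.08811 M.
Ka(C5H5NH+) = Kw/Kb = 1.0e-14 / 1.7 x 10^-9 = 5.88e-6.
[H^+] = sqrt(Ka x [C5H5NH+]) = sqrt(5.88e-6 x 0.08811) = 0.000720 M.
pH = -log(0.000720) = 3.14.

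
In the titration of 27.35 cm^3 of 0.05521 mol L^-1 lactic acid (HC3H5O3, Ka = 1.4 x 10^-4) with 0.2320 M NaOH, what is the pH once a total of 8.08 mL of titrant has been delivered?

12.01

n(acid) = 0.05521 x 0.02735 = 0.001510 mol; n(NaOH) added = 0.2320 x 0.008080 = 0.001875 mol.
Base is in excess by 0.001875 - 0.001510 = 0.0003646 mol in a total volume of 0.03543 L.
[OH^-] = 0.0003646/0.03543 = 0.01029 M, so pOH = 1.99 and pH = 14.00 - 1.99 = 12.01.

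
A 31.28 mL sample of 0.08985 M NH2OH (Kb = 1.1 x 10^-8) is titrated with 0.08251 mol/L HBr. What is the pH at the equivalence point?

3.70

n(NH2OH) = 0.08985 x 0.03128 = 0.002811 mol; V(HBr) at equivalence = 0.002811/0.08251 = 0.03406 L.
At equivalence the base is fully converted to NH3OH+; total volume = 0.06534 L, so [NH3OH+] = 0.002811/0.06534 = 0.04301 M.
Ka(NH3OH+) = Kw/Kb = 1.0e-14 / 1.1 x 10^-8 = 9.09e-7.
[H^+] = sqrt(Ka x [NH3OH+]) = sqrt(9.09e-7 x 0.04301) = 0.000198 M.
pH = -log(0.000198) = 3.70.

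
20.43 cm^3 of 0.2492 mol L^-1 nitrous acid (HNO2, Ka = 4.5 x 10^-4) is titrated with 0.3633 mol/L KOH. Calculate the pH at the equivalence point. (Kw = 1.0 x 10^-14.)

n(HNO2) = 0.2492 x 0.02043 = 0.005091 mol; V(KOH) at equivalence = 0.005091/0.3633 = 0.01401 L.
At equivalence all the acid is converted to NO2-; total volume = 0.02043 + 0.01401 = 0.03444 L, so [NO2-] = 0.005091/0.03444 = 0.1478 M.
Kb = Kw/Ka = 1.0e-14 / 4.5 x 10^-4 = 2.22e-11.
[OH^-] = sqrt(Kb x [NO2-]) = sqrt(2.22e-11 x 0.1478) = 1.81e-6 M.
pOH = 5.74, so pH = 14.00 - 5.74 = 8.26.

8.26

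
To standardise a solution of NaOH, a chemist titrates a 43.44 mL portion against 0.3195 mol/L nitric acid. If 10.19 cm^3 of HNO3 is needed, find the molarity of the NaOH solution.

0.0749 M

n(HNO3) delivered = 0.3195 x 0.01019 = 0.003256 mol.
For a 1:1 reaction, n(NaOH) = 0.003256 mol.
[NaOH] = 0.003256 mol / 0.04344 L = 0.0749 M.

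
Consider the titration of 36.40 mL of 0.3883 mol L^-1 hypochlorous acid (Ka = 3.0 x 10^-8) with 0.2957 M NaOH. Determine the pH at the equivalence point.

10.37

n(HClO) = 0.3883 x 0.03640 = 0.01413 mol; V(NaOH) at equivalence = 0.01413/0.2957 = 0.04780 L.
At equivalence all the acid is converted to ClO-; total volume = 0.03640 + 0.04780 = 0.08420 L, so [ClO-] = 0.01413/0.08420 = 0.1679 M.
Kb = Kw/Ka = 1.0e-14 / 3.0 x 10^-8 = 3.33e-7.
[OH^-] = sqrt(Kb x [ClO-]) = sqrt(3.33e-7 x 0.1679) = 0.000237 M.
pOH = 3.63, so pH = 14.00 - 3.63 = 10.37.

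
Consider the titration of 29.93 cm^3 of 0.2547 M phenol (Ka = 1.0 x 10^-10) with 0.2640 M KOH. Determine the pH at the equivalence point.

n(C6H5OH) = 0.2547 x 0.02993 = 0.007623 mol; V(KOH) at equivalence = 0.007623/0.2640 = 0.02888 L.
At equivalence all the acid is converted to C6H5O-; total volume = 0.02993 + 0.02888 = 0.05881 L, so [C6H5O-] = 0.007623/0.05881 = 0.1296 M.
Kb = Kw/Ka = 1.0e-14 / 1.0 x 10^-10 = 0.000100.
[OH^-] = sqrt(Kb x [C6H5O-]) = sqrt(0.000100 x 0.1296) = 0.00360 M.
pOH = 2.44, so pH = 14.00 - 2.44 = 11.56.

11.56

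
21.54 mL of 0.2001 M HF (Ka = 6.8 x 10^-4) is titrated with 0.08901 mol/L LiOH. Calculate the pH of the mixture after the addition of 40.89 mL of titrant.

3.90

Initial n(HF) = 0.2001 x 0.02154 = 0.004310 mol.
n(LiOH) added = 0.08901 x 0.04089 = 0.003640 mol, converting that many moles of HF to F-.
Remaining n(HF) = 0.0006705 mol; n(F-) = 0.003640 mol.
By Henderson-Hasselbalch, pH = pKa + log([A^-]/[HA]) = 3.17 + log(0.003640/0.0006705) = 3.17 + (+0.73) = 3.90.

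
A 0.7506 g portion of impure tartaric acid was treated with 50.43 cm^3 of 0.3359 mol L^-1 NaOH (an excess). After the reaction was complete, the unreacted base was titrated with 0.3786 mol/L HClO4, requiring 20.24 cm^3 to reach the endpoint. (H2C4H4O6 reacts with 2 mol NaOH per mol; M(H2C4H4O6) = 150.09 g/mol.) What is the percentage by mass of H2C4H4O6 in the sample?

Total n(NaOH) added = 0.3359 x 0.05043 = 0.01694 mol.
n(HClO4) used = 0.3786 x 0.02024 = 0.007663 mol, which equals the excess n(NaOH).
So n(NaOH) consumed by the sample = 0.01694 - 0.007663 = 0.009277 mol.
n(H2C4H4O6) = 0.009277 / 2 = 0.004638 mol.
mass H2C4H4O6 = 0.004638 x 150.09 = 0.6962 g, so %H2C4H4O6 = 0.6962/0.7506 x 100 = 92.7%.

92.7%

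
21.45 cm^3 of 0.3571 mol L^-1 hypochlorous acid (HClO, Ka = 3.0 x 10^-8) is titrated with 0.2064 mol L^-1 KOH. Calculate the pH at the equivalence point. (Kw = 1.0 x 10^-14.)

10.32

n(HClO) = 0.3571 x 0.02145 = 0.007660 mol; V(KOH) at equivalence = 0.007660/0.2064 = 0.03711 L.
At equivalence all the acid is converted to ClO-; total volume = 0.02145 + 0.03711 = 0.05856 L, so [ClO-] = 0.007660/0.05856 = 0.1308 M.
Kb = Kw/Ka = 1.0e-14 / 3.0 x 10^-8 = 3.33e-7.
[OH^-] = sqrt(Kb x [ClO-]) = sqrt(3.33e-7 x 0.1308) = 0.000209 M.
pOH = 3.68, so pH = 14.00 - 3.68 = 10.32.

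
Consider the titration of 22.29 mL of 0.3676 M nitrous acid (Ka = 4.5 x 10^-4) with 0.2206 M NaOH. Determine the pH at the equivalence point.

8.24

n(HNO2) = 0.3676 x 0.02229 = 0.008194 mol; V(NaOH) at equivalence = 0.008194/0.2206 = 0.03714 L.
At equivalence all the acid is converted to NO2-; total volume = 0.02229 + 0.03714 = 0.05943 L, so [NO2-] = 0.008194/0.05943 = 0.1379 M.
Kb = Kw/Ka = 1.0e-14 / 4.5 x 10^-4 = 2.22e-11.
[OH^-] = sqrt(Kb x [NO2-]) = sqrt(2.22e-11 x 0.1379) = 1.75e-6 M.
pOH = 5.76, so pH = 14.00 - 5.76 = 8.24.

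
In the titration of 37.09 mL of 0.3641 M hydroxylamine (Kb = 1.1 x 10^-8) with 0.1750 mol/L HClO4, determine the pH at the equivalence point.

n(NH2OH) = 0.3641 x 0.03709 = 0.01350 mol; V(HClO4) at equivalence = 0.01350/0.1750 = 0.07717 L.
At equivalence the base is fully converted to NH3OH+; total volume = 0.1143 L, so [NH3OH+] = 0.01350/0.1143 = 0.1182 M.
Ka(NH3OH+) = Kw/Kb = 1.0e-14 / 1.1 x 10^-8 = 9.09e-7.
[H^+] = sqrt(Ka x [NH3OH+]) = sqrt(9.09e-7 x 0.1182) = 0.000328 M.
pH = -log(0.000328) = 3.48.

3.48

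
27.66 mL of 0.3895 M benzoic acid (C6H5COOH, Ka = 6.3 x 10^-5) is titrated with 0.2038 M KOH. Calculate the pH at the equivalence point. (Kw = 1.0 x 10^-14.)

n(C6H5COOH) = 0.3895 x 0.02766 = 0.01077 mol; V(KOH) at equivalence = 0.01077/0.2038 = 0.05286 L.
At equivalence all the acid is converted to C6H5COO-; total volume = 0.02766 + 0.05286 = 0.08052 L, so [C6H5COO-] = 0.01077/0.08052 = 0.1338 M.
Kb = Kw/Ka = 1.0e-14 / 6.3 x 10^-5 = 1.59e-10.
[OH^-] = sqrt(Kb x [C6H5COO-]) = sqrt(1.59e-10 x 0.1338) = 4.61e-6 M.
pOH = 5.34, so pH = 14.00 - 5.34 = 8.66.

8.66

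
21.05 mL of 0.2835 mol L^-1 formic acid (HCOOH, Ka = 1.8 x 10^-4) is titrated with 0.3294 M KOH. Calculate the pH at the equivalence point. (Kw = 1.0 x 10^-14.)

n(HCOOH) = 0.2835 x 0.02105 = 0.005968 mol; V(KOH) at equivalence = 0.005968/0.3294 = 0.01812 L.
At equivalence all the acid is converted to HCOO-; total volume = 0.02105 + 0.01812 = 0.03917 L, so [HCOO-] = 0.005968/0.03917 = 0.1524 M.
Kb = Kw/Ka = 1.0e-14 / 1.8 x 10^-4 = 5.56e-11.
[OH^-] = sqrt(Kb x [HCOO-]) = sqrt(5.56e-11 x 0.1524) = 2.91e-6 M.
pOH = 5.54, so pH = 14.00 - 5.54 = 8.46.

8.46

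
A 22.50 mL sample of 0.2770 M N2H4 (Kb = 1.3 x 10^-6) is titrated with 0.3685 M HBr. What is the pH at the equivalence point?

4.46

n(N2H4) = 0.2770 x 0.02250 = 0.006233 mol; V(HBr) at equivalence = 0.006233/0.3685 = 0.01691 L.
At equivalence the base is fully converted to N2H5+; total volume = 0.03941 L, so [N2H5+] = 0.006233/0.03941 = 0.1581 M.
Ka(N2H5+) = Kw/Kb = 1.0e-14 / 1.3 x 10^-6 = 7.69e-9.
[H^+] = sqrt(Ka x [N2H5+]) = sqrt(7.69e-9 x 0.1581) = 3.49e-5 M.
pH = -log(3.49e-5) = 4.46.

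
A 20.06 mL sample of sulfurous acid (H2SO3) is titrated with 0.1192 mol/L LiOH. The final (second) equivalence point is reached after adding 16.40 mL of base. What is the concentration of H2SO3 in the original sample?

0.0487 M

n(LiOH) = 0.1192 x 0.01640 = 0.001955 mol.
At the final (second) equivalence point, 2 mol OH^- react per mol H2SO3, so n(H2SO3) = 0.001955 / 2 = 0.0009774 mol.
[H2SO3] = 0.0009774 / 0.02006 L = 0.0487 M.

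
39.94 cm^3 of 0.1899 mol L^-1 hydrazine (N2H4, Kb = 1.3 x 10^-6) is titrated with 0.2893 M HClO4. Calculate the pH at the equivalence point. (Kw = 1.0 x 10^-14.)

4.53

n(N2H4) = 0.1899 x 0.03994 = 0.007585 mol; V(HClO4) at equivalence = 0.007585/0.2893 = 0.02622 L.
At equivalence the base is fully converted to N2H5+; total volume = 0.06616 L, so [N2H5+] = 0.007585/0.06616 = 0.1146 M.
Ka(N2H5+) = Kw/Kb = 1.0e-14 / 1.3 x 10^-6 = 7.69e-9.
[H^+] = sqrt(Ka x [N2H5+]) = sqrt(7.69e-9 x 0.1146) = 2.97e-5 M.
pH = -log(2.97e-5) = 4.53.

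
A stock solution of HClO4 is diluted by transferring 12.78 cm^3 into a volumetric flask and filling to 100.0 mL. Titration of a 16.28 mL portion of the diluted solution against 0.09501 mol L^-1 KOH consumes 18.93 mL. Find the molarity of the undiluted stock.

0.864 M

n(KOH) = 0.09501 x 0.01893 = 0.001799 mol.
n(HClO4) in the aliquot = 0.001799 mol.
[diluted HClO4] = 0.001799 / 0.01628 = 0.1105 M.
Dilution factor = 100.0/12.78 = 7.825, so [stock] = 0.1105 x 7.825 = 0.864 M.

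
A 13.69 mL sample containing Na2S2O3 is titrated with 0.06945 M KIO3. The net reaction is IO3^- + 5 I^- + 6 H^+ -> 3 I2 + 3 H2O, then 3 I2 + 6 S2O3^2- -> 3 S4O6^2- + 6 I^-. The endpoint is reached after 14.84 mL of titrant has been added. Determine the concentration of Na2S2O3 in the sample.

0.452 M

n(KIO3) = 0.06945 x 0.01484 = 0.001031 mol.
From the balanced equation, 1 mol KIO3 reacts with 6 mol Na2S2O3, so n(Na2S2O3) = 0.001031 x 6/1 = 0.006184 mol.
[Na2S2O3] = 0.006184 / 0.01369 L = 0.452 M.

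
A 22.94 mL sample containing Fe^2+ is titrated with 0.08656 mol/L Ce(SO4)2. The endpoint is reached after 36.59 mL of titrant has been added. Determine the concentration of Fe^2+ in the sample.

0.138 M

n(Ce(SO4)2) = 0.08656 x 0.03659 = 0.003167 mol.
From the balanced equation, 1 mol Ce(SO4)2 reacts with 1 mol Fe^2+, so n(Fe^2+) = 0.003167 x 1/1 = 0.003167 mol.
[Fe^2+] = 0.003167 / 0.02294 L = 0.138 M.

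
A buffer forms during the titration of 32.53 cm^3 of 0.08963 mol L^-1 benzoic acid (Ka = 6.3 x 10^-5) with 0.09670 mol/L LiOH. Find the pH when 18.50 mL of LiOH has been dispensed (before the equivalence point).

Initial n(C6H5COOH) = 0.08963 x 0.03253 = 0.002916 mol.
n(LiOH) added = 0.09670 x 0.01850 = 0.001789 mol, converting that many moles of C6H5COOH to C6H5COO-.
Remaining n(C6H5COOH) = 0.001127 mol; n(C6H5COO-) = 0.001789 mol.
By Henderson-Hasselbalch, pH = pKa + log([A^-]/[HA]) = 4.20 + log(0.001789/0.001127) = 4.20 + (+0.20) = 4.40.

4.40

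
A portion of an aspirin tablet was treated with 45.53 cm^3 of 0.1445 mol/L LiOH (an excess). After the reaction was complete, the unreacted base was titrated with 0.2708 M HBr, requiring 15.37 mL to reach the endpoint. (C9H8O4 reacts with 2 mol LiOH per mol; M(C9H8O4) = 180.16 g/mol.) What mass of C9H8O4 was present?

Total n(LiOH) added = 0.1445 x 0.04553 = 0.006579 mol.
n(HBr) used = 0.2708 x 0.01537 = 0.004162 mol, which equals the excess n(LiOH).
So n(LiOH) consumed by the sample = 0.006579 - 0.004162 = 0.002417 mol.
n(C9H8O4) = 0.002417 / 2 = 0.001208 mol.
mass = 0.001208 mol x 180.16 g/mol = 0.218 g.

0.218 g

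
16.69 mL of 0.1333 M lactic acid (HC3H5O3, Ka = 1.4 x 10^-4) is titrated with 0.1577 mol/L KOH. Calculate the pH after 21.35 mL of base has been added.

n(acid) = 0.1333 x 0.01669 = 0.002225 mol; n(KOH) added = 0.1577 x 0.02135 = 0.003367 mol.
Base is in excess by 0.003367 - 0.002225 = 0.001142 mol in a total volume of 0.03804 L.
[OH^-] = 0.001142/0.03804 = 0.03002 M, so pOH = 1.52 and pH = 14.00 - 1.52 = 12.48.

12.48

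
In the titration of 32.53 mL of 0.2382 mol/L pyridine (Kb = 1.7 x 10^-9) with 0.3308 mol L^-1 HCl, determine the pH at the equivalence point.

n(C5H5N) = 0.2382 x 0.03253 = 0.007749 mol; V(HCl) at equivalence = 0.007749/0.3308 = 0.02342 L.
At equivalence the base is fully converted to C5H5NH+; total volume = 0.05595 L, so [C5H5NH+] = 0.007749/0.05595 = 0.1385 M.
Ka(C5H5NH+) = Kw/Kb = 1.0e-14 / 1.7 x 10^-9 = 5.88e-6.
[H^+] = sqrt(Ka x [C5H5NH+]) = sqrt(5.88e-6 x 0.1385) = 0.000903 M.
pH = -log(0.000903) = 3.04.

3.04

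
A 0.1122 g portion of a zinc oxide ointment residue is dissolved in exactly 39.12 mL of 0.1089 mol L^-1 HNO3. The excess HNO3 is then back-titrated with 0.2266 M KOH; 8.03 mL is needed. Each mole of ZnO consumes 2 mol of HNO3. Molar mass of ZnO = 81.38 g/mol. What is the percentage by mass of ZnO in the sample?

88.5%

Total n(HNO3) added = 0.1089 x 0.03912 = 0.004260 mol.
n(KOH) used = 0.2266 x 0.008030 = 0.001820 mol, which equals the excess n(HNO3).
So n(HNO3) consumed by the sample = 0.004260 - 0.001820 = 0.002441 mol.
n(ZnO) = 0.002441 / 2 = 0.001220 mol.
mass ZnO = 0.001220 x 81.38 = 0.09931 g, so %ZnO = 0.09931/0.1122 x 100 = 88.5%.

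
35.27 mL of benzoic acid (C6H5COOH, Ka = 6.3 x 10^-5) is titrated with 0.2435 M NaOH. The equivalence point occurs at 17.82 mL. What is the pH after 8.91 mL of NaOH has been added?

4.20

8.91 mL is exactly half the equivalence volume (17.82/2), i.e. the half-equivalence point.
There, n(HA) = n(A^-), so pH = pKa = -log(6.3 x 10^-5) = 4.20.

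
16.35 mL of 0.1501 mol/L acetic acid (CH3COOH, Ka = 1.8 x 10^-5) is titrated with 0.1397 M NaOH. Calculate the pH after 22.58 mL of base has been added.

12.25

n(acid) = 0.1501 x 0.01635 = 0.002454 mol; n(NaOH) added = 0.1397 x 0.02258 = 0.003154 mol.
Base is in excess by 0.003154 - 0.002454 = 0.0007003 mol in a total volume of 0.03893 L.
[OH^-] = 0.0007003/0.03893 = 0.01799 M, so pOH = 1.75 and pH = 14.00 - 1.75 = 12.25.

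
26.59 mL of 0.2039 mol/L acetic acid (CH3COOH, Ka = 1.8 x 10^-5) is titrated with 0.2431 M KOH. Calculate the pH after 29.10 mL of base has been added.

12.47

n(acid) = 0.2039 x 0.02659 = 0.005422 mol; n(KOH) added = 0.2431 x 0.02910 = 0.007074 mol.
Base is in excess by 0.007074 - 0.005422 = 0.001653 mol in a total volume of 0.05569 L.
[OH^-] = 0.001653/0.05569 = 0.02967 M, so pOH = 1.53 and pH = 14.00 - 1.53 = 12.47.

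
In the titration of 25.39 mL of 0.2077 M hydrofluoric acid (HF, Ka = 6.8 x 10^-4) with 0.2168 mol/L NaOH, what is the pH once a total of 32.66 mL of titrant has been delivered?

12.49

n(acid) = 0.2077 x 0.02539 = 0.005274 mol; n(NaOH) added = 0.2168 x 0.03266 = 0.007081 mol.
Base is in excess by 0.007081 - 0.005274 = 0.001807 mol in a total volume of 0.05805 L.
[OH^-] = 0.001807/0.05805 = 0.03113 M, so pOH = 1.51 and pH = 14.00 - 1.51 = 12.49.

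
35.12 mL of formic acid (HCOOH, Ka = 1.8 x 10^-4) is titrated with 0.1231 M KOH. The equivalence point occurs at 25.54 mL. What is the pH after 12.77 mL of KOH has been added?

12.77 mL is exactly half the equivalence volume (25.54/2), i.e. the half-equivalence point.
There, n(HA) = n(A^-), so pH = pKa = -log(1.8 x 10^-4) = 3.74.

3.74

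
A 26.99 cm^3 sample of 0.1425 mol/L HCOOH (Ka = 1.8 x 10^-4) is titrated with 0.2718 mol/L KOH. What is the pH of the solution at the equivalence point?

8.36

n(HCOOH) = 0.1425 x 0.02699 = 0.003846 mol; V(KOH) at equivalence = 0.003846/0.2718 = 0.01415 L.
At equivalence all the acid is converted to HCOO-; total volume = 0.02699 + 0.01415 = 0.04114 L, so [HCOO-] = 0.003846/0.04114 = 0.09349 M.
Kb = Kw/Ka = 1.0e-14 / 1.8 x 10^-4 = 5.56e-11.
[OH^-] = sqrt(Kb x [HCOO-]) = sqrt(5.56e-11 x 0.09349) = 2.28e-6 M.
pOH = 5.64, so pH = 14.00 - 5.64 = 8.36.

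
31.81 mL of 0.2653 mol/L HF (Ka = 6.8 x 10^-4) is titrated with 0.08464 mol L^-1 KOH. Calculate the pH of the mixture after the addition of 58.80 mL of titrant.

Initial n(HF) = 0.2653 x 0.03181 = 0.008439 mol.
n(KOH) added = 0.08464 x 0.05880 = 0.004977 mol, converting that many moles of HF to F-.
Remaining n(HF) = 0.003462 mol; n(F-) = 0.004977 mol.
By Henderson-Hasselbalch, pH = pKa + log([A^-]/[HA]) = 3.17 + log(0.004977/0.003462) = 3.17 + (+0.16) = 3.33.

3.33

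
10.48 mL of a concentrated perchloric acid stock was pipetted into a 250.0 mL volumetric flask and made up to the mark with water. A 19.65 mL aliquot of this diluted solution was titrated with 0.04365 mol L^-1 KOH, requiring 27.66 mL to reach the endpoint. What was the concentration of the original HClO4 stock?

1.47 M

n(KOH) = 0.04365 x 0.02766 = 0.001207 mol.
n(HClO4) in the aliquot = 0.001207 mol.
[diluted HClO4] = 0.001207 / 0.01965 = 0.06144 M.
Dilution factor = 250.0/10.48 = 23.85, so [stock] = 0.06144 x 23.85 = 1.47 M.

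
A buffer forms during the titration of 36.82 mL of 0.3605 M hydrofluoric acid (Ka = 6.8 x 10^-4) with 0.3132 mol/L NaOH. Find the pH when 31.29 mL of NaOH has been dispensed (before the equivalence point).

Initial n(HF) = 0.3605 x 0.03682 = 0.01327 mol.
n(NaOH) added = 0.3132 x 0.03129 = 0.009800 mol, converting that many moles of HF to F-.
Remaining n(HF) = 0.003474 mol; n(F-) = 0.009800 mol.
By Henderson-Hasselbalch, pH = pKa + log([A^-]/[HA]) = 3.17 + log(0.009800/0.003474) = 3.17 + (+0.45) = 3.62.

3.62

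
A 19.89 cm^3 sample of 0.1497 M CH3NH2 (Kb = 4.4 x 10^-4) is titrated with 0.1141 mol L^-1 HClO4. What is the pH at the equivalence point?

n(CH3NH2) = 0.1497 x 0.01989 = 0.002978 mol; V(HClO4) at equivalence = 0.002978/0.1141 = 0.02610 L.
At equivalence the base is fully converted to CH3NH3+; total volume = 0.04599 L, so [CH3NH3+] = 0.002978/0.04599 = 0.06475 M.
Ka(CH3NH3+) = Kw/Kb = 1.0e-14 / 4.4 x 10^-4 = 2.27e-11.
[H^+] = sqrt(Ka x [CH3NH3+]) = sqrt(2.27e-11 x 0.06475) = 1.21e-6 M.
pH = -log(1.21e-6) = 5.92.

5.92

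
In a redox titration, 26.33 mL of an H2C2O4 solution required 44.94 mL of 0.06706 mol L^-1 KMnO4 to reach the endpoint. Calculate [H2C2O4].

n(KMnO4) = 0.06706 x 0.04494 = 0.003014 mol.
From the balanced equation, 2 mol KMnO4 reacts with 5 mol H2C2O4, so n(H2C2O4) = 0.003014 x 5/2 = 0.007534 mol.
[H2C2O4] = 0.007534 / 0.02633 L = 0.286 M.

0.286 M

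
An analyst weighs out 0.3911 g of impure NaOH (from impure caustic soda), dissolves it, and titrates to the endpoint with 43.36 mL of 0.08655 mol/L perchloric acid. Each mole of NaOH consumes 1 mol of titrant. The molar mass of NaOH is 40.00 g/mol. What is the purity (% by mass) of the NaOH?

n(HClO4) = 0.08655 x 0.04336 = 0.003753 mol.
n(NaOH) = 0.003753 / 1 = 0.003753 mol.
mass of NaOH = 0.003753 x 40.00 = 0.1501 g.
% purity = 0.1501 / 0.3911 x 100 = 38.4%.

38.4%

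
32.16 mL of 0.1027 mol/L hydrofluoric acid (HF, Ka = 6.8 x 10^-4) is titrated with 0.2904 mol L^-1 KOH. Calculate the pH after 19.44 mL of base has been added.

n(acid) = 0.1027 x 0.03216 = 0.003303 mol; n(KOH) added = 0.2904 x 0.01944 = 0.005645 mol.
Base is in excess by 0.005645 - 0.003303 = 0.002343 mol in a total volume of 0.05160 L.
[OH^-] = 0.002343/0.05160 = 0.04540 M, so pOH = 1.34 and pH = 14.00 - 1.34 = 12.66.

12.66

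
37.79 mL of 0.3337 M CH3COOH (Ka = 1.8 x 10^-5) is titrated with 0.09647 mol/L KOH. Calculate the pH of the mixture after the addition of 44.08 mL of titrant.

Initial n(CH3COOH) = 0.3337 x 0.03779 = 0.01261 mol.
n(KOH) added = 0.09647 x 0.04408 = 0.004252 mol, converting that many moles of CH3COOH to CH3COO-.
Remaining n(CH3COOH) = 0.008358 mol; n(CH3COO-) = 0.004252 mol.
By Henderson-Hasselbalch, pH = pKa + log([A^-]/[HA]) = 4.74 + log(0.004252/0.008358) = 4.74 + (-0.29) = 4.45.

4.45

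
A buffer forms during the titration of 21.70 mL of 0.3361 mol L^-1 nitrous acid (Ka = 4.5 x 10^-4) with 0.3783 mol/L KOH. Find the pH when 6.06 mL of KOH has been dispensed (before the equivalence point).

Initial n(HNO2) = 0.3361 x 0.02170 = 0.007293 mol.
n(KOH) added = 0.3783 x 0.006060 = 0.002292 mol, converting that many moles of HNO2 to NO2-.
Remaining n(HNO2) = 0.005001 mol; n(NO2-) = 0.002292 mol.
By Henderson-Hasselbalch, pH = pKa + log([A^-]/[HA]) = 3.35 + log(0.002292/0.005001) = 3.35 + (-0.34) = 3.01.

3.01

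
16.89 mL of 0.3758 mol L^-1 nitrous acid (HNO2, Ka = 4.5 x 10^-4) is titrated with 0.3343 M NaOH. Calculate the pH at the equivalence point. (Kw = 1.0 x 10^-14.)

n(HNO2) = 0.3758 x 0.01689 = 0.006347 mol; V(NaOH) at equivalence = 0.006347/0.3343 = 0.01899 L.
At equivalence all the acid is converted to NO2-; total volume = 0.01689 + 0.01899 = 0.03588 L, so [NO2-] = 0.006347/0.03588 = 0.1769 M.
Kb = Kw/Ka = 1.0e-14 / 4.5 x 10^-4 = 2.22e-11.
[OH^-] = sqrt(Kb x [NO2-]) = sqrt(2.22e-11 x 0.1769) = 1.98e-6 M.
pOH = 5.70, so pH = 14.00 - 5.70 = 8.30.

8.30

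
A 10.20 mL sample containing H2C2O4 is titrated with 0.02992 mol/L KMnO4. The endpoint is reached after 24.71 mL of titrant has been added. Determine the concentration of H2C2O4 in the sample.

n(KMnO4) = 0.02992 x 0.02471 = 0.0007393 mol.
From the balanced equation, 2 mol KMnO4 reacts with 5 mol H2C2O4, so n(H2C2O4) = 0.0007393 x 5/2 = 0.001848 mol.
[H2C2O4] = 0.001848 / 0.01020 L = 0.181 M.

0.181 M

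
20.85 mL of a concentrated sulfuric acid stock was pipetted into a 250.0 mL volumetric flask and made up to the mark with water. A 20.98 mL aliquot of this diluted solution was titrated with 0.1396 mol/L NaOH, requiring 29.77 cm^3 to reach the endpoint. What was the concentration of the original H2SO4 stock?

n(NaOH) = 0.1396 x 0.02977 = 0.004156 mol.
n(H2SO4) in the aliquot = 0.004156 x 1/2 = 0.002078 mol.
[diluted H2SO4] = 0.002078 / 0.02098 = 0.09904 M.
Dilution factor = 250.0/20.85 = 11.99, so [stock] = 0.09904 x 11.99 = 1.19 M.

1.19 M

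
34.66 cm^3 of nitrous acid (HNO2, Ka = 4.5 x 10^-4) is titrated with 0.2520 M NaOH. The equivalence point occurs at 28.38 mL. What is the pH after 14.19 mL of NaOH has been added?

3.35

14.19 mL is exactly half the equivalence volume (28.38/2), i.e. the half-equivalence point.
There, n(HA) = n(A^-), so pH = pKa = -log(4.5 x 10^-4) = 3.35.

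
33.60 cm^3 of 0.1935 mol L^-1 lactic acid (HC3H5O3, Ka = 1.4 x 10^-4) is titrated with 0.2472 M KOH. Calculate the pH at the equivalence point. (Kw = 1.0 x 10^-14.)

8.44

n(HC3H5O3) = 0.1935 x 0.03360 = 0.006502 mol; V(KOH) at equivalence = 0.006502/0.2472 = 0.02630 L.
At equivalence all the acid is converted to C3H5O3-; total volume = 0.03360 + 0.02630 = 0.05990 L, so [C3H5O3-] = 0.006502/0.05990 = 0.1085 M.
Kb = Kw/Ka = 1.0e-14 / 1.4 x 10^-4 = 7.14e-11.
[OH^-] = sqrt(Kb x [C3H5O3-]) = sqrt(7.14e-11 x 0.1085) = 2.78e-6 M.
pOH = 5.56, so pH = 14.00 - 5.56 = 8.44.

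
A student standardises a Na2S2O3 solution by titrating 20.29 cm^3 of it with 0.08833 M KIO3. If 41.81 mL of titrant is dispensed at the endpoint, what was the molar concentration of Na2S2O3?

1.09 M

n(KIO3) = 0.08833 x 0.04181 = 0.003693 mol.
From the balanced equation, 1 mol KIO3 reacts with 6 mol Na2S2O3, so n(Na2S2O3) = 0.003693 x 6/1 = 0.02216 mol.
[Na2S2O3] = 0.02216 / 0.02029 L = 1.09 M.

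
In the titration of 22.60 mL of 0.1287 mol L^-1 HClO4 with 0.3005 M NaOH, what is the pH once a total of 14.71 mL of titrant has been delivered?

12.61

n(acid) = 0.1287 x 0.02260 = 0.002909 mol; n(NaOH) added = 0.3005 x 0.01471 = 0.004420 mol.
Base is in excess by 0.004420 - 0.002909 = 0.001512 mol in a total volume of 0.03731 L.
[OH^-] = 0.001512/0.03731 = 0.04052 M, so pOH = 1.39 and pH = 14.00 - 1.39 = 12.61.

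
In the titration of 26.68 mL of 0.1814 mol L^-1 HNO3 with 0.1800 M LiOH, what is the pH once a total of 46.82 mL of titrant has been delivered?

n(acid) = 0.1814 x 0.02668 = 0.004840 mol; n(LiOH) added = 0.1800 x 0.04682 = 0.008428 mol.
Base is in excess by 0.008428 - 0.004840 = 0.003588 mol in a total volume of 0.07350 L.
[OH^-] = 0.003588/0.07350 = 0.04881 M, so pOH = 1.31 and pH = 14.00 - 1.31 = 12.69.

12.69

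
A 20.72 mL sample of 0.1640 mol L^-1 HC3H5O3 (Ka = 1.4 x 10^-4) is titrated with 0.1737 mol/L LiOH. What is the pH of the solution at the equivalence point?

n(HC3H5O3) = 0.1640 x 0.02072 = 0.003398 mol; V(LiOH) at equivalence = 0.003398/0.1737 = 0.01956 L.
At equivalence all the acid is converted to C3H5O3-; total volume = 0.02072 + 0.01956 = 0.04028 L, so [C3H5O3-] = 0.003398/0.04028 = 0.08436 M.
Kb = Kw/Ka = 1.0e-14 / 1.4 x 10^-4 = 7.14e-11.
[OH^-] = sqrt(Kb x [C3H5O3-]) = sqrt(7.14e-11 x 0.08436) = 2.45e-6 M.
pOH = 5.61, so pH = 14.00 - 5.61 = 8.39.

8.39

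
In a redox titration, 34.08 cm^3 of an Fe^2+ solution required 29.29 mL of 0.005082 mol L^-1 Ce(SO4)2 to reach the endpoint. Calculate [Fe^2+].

n(Ce(SO4)2) = 0.005082 x 0.02929 = 0.0001489 mol.
From the balanced equation, 1 mol Ce(SO4)2 reacts with 1 mol Fe^2+, so n(Fe^2+) = 0.0001489 x 1/1 = 0.0001489 mol.
[Fe^2+] = 0.0001489 / 0.03408 L = 0.00437 M.

0.00437 M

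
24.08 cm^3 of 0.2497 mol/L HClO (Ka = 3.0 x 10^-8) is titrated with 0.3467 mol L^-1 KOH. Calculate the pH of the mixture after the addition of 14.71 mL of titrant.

Initial n(HClO) = 0.2497 x 0.02408 = 0.006013 mol.
n(KOH) added = 0.3467 x 0.01471 = 0.005100 mol, converting that many moles of HClO to ClO-.
Remaining n(HClO) = 0.0009128 mol; n(ClO-) = 0.005100 mol.
By Henderson-Hasselbalch, pH = pKa + log([A^-]/[HA]) = 7.52 + log(0.005100/0.0009128) = 7.52 + (+0.75) = 8.27.

8.27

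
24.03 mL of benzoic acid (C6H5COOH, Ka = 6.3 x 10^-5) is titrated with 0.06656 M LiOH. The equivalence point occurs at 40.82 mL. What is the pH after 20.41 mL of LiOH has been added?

20.41 mL is exactly half the equivalence volume (40.82/2), i.e. the half-equivalence point.
There, n(HA) = n(A^-), so pH = pKa = -log(6.3 x 10^-5) = 4.20.

4.20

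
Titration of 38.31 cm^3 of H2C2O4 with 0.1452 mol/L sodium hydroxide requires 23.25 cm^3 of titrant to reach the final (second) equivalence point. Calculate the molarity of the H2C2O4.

0.0441 M

n(NaOH) = 0.1452 x 0.02325 = 0.003376 mol.
At the final (second) equivalence point, 2 mol OH^- react per mol H2C2O4, so n(H2C2O4) = 0.003376 / 2 = 0.001688 mol.
[H2C2O4] = 0.001688 / 0.03831 L = 0.0441 M.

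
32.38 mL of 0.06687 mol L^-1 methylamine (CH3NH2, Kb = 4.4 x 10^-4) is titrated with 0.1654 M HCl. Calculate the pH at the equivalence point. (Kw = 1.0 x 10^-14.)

5.98

n(CH3NH2) = 0.06687 x 0.03238 = 0.002165 mol; V(HCl) at equivalence = 0.002165/0.1654 = 0.01309 L.
At equivalence the base is fully converted to CH3NH3+; total volume = 0.04547 L, so [CH3NH3+] = 0.002165/0.04547 = 0.04762 M.
Ka(CH3NH3+) = Kw/Kb = 1.0e-14 / 4.4 x 10^-4 = 2.27e-11.
[H^+] = sqrt(Ka x [CH3NH3+]) = sqrt(2.27e-11 x 0.04762) = 1.04e-6 M.
pH = -log(1.04e-6) = 5.98.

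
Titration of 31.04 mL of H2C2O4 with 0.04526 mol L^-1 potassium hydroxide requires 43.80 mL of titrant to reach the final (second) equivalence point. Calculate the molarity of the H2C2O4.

0.0319 M

n(KOH) = 0.04526 x 0.04380 = 0.001982 mol.
At the final (second) equivalence point, 2 mol OH^- react per mol H2C2O4, so n(H2C2O4) = 0.001982 / 2 = 0.0009912 mol.
[H2C2O4] = 0.0009912 / 0.03104 L = 0.0319 M.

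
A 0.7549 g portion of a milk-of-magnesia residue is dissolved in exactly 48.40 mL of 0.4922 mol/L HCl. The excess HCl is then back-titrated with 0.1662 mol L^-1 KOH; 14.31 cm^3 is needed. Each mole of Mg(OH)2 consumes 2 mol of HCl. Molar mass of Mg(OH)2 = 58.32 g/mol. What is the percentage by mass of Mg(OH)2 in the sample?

82.8%

Total n(HCl) added = 0.4922 x 0.04840 = 0.02382 mol.
n(KOH) used = 0.1662 x 0.01431 = 0.002378 mol, which equals the excess n(HCl).
So n(HCl) consumed by the sample = 0.02382 - 0.002378 = 0.02144 mol.
n(Mg(OH)2) = 0.02144 / 2 = 0.01072 mol.
mass Mg(OH)2 = 0.01072 x 58.32 = 0.6253 g, so %Mg(OH)2 = 0.6253/0.7549 x 100 = 82.8%.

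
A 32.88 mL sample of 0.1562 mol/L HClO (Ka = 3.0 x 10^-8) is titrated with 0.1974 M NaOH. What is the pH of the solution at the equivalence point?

n(HClO) = 0.1562 x 0.03288 = 0.005136 mol; V(NaOH) at equivalence = 0.005136/0.1974 = 0.02602 L.
At equivalence all the acid is converted to ClO-; total volume = 0.03288 + 0.02602 = 0.05890 L, so [ClO-] = 0.005136/0.05890 = 0.08720 M.
Kb = Kw/Ka = 1.0e-14 / 3.0 x 10^-8 = 3.33e-7.
[OH^-] = sqrt(Kb x [ClO-]) = sqrt(3.33e-7 x 0.08720) = 0.000170 M.
pOH = 3.77, so pH = 14.00 - 3.77 = 10.23.

10.23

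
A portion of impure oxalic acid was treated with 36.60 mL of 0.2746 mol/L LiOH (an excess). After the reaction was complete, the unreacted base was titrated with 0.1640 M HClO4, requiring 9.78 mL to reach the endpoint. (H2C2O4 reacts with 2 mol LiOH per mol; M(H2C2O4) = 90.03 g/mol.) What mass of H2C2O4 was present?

Total n(LiOH) added = 0.2746 x 0.03660 = 0.01005 mol.
n(HClO4) used = 0.1640 x 0.009780 = 0.001604 mol, which equals the excess n(LiOH).
So n(LiOH) consumed by the sample = 0.01005 - 0.001604 = 0.008446 mol.
n(H2C2O4) = 0.008446 / 2 = 0.004223 mol.
mass = 0.004223 mol x 90.03 g/mol = 0.380 g.

0.380 g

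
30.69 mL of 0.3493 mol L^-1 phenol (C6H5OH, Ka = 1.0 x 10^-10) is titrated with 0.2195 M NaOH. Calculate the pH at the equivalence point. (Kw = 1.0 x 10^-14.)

11.56

n(C6H5OH) = 0.3493 x 0.03069 = 0.01072 mol; V(NaOH) at equivalence = 0.01072/0.2195 = 0.04884 L.
At equivalence all the acid is converted to C6H5O-; total volume = 0.03069 + 0.04884 = 0.07953 L, so [C6H5O-] = 0.01072/0.07953 = 0.1348 M.
Kb = Kw/Ka = 1.0e-14 / 1.0 x 10^-10 = 0.000100.
[OH^-] = sqrt(Kb x [C6H5O-]) = sqrt(0.000100 x 0.1348) = 0.00367 M.
pOH = 2.44, so pH = 14.00 - 2.44 = 11.56.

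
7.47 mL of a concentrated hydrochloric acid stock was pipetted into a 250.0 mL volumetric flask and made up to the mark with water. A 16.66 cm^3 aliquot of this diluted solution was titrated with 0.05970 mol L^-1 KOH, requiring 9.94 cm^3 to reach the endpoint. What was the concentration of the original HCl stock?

1.19 M

n(KOH) = 0.05970 x 0.009940 = 0.0005934 mol.
n(HCl) in the aliquot = 0.0005934 mol.
[diluted HCl] = 0.0005934 / 0.01666 = 0.03562 M.
Dilution factor = 250.0/7.470 = 33.47, so [stock] = 0.03562 x 33.47 = 1.19 M.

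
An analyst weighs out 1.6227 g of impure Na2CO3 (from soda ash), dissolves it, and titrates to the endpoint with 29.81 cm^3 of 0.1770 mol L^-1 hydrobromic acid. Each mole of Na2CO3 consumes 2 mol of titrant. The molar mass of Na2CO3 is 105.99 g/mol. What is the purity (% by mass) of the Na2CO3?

n(HBr) = 0.1770 x 0.02981 = 0.005276 mol.
n(Na2CO3) = 0.005276 / 2 = 0.002638 mol.
mass of Na2CO3 = 0.002638 x 105.99 = 0.2796 g.
% purity = 0.2796 / 1.6227 x 100 = 17.2%.

17.2%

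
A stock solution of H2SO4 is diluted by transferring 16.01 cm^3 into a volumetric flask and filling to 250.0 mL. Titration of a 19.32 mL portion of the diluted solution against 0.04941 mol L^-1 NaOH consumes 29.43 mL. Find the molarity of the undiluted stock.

0.588 M

n(NaOH) = 0.04941 x 0.02943 = 0.001454 mol.
n(H2SO4) in the aliquot = 0.001454 x 1/2 = 0.0007271 mol.
[diluted H2SO4] = 0.0007271 / 0.01932 = 0.03763 M.
Dilution factor = 250.0/16.01 = 15.62, so [stock] = 0.03763 x 15.62 = 0.588 M.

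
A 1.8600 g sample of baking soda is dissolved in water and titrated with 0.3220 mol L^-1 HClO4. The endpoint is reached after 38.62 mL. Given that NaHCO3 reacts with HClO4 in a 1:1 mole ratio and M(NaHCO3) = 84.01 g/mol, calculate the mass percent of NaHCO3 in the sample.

56.2%

n(HClO4) = 0.3220 x 0.03862 = 0.01244 mol.
n(NaHCO3) = 0.01244 / 1 = 0.01244 mol.
mass of NaHCO3 = 0.01244 x 84.01 = 1.045 g.
% purity = 1.045 / 1.8600 x 100 = 56.2%.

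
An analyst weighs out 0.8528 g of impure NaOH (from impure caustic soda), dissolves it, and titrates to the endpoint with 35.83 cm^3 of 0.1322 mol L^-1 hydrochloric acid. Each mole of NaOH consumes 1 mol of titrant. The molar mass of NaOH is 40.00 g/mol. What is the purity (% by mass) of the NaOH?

22.2%

n(HCl) = 0.1322 x 0.03583 = 0.004737 mol.
n(NaOH) = 0.004737 / 1 = 0.004737 mol.
mass of NaOH = 0.004737 x 40.00 = 0.1895 g.
% purity = 0.1895 / 0.8528 x 100 = 22.2%.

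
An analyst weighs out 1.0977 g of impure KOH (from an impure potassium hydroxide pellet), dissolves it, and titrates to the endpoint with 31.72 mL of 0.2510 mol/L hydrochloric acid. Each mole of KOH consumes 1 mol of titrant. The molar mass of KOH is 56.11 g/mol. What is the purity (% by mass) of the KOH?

40.7%

n(HCl) = 0.2510 x 0.03172 = 0.007962 mol.
n(KOH) = 0.007962 / 1 = 0.007962 mol.
mass of KOH = 0.007962 x 56.11 = 0.4467 g.
% purity = 0.4467 / 1.0977 x 100 = 40.7%.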